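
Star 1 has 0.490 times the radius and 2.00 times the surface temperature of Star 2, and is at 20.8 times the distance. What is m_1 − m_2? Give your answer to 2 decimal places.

5.13

L_1/L_2 = (0.490)²(2.00)⁴ = 3.842.
F_1/F_2 = (L_1/L_2)/(d_1/d_2)² = 3.842/432.6 = 0.008879.
m_1 − m_2 = −2.5 log₁₀(0.008879) = 5.13.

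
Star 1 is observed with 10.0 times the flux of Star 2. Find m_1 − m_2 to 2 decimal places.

m_1 − m_2 = −2.5 log₁₀(F_1/F_2) = −2.5 log₁₀(10.0) = −2.5 × (1.000) = -2.500.

-2.50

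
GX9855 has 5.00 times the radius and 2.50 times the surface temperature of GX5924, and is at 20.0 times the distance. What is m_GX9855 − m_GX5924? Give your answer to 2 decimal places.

L_GX9855/L_GX5924 = (5.00)²(2.50)⁴ = 976.6.
F_GX9855/F_GX5924 = (L_GX9855/L_GX5924)/(d_GX9855/d_GX5924)² = 976.6/400.0 = 2.441.
m_GX9855 − m_GX5924 = −2.5 log₁₀(2.441) = -0.97.

-0.97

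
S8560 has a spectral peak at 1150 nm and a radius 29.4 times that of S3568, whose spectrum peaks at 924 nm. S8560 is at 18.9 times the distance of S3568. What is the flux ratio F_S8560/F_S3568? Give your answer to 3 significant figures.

Wien's law: T_S8560/T_S3568 = λ_S3568/λ_S8560 = 924/1150 = 0.8035.
L_S8560/L_S3568 = (R_S8560/R_S3568)²(T_S8560/T_S3568)⁴ = (29.4)²(0.8035)⁴ = 360.2.
F_S8560/F_S3568 = (L_S8560/L_S3568)/(d_S8560/d_S3568)² = 360.2/(18.9)² = 1.008.

1.01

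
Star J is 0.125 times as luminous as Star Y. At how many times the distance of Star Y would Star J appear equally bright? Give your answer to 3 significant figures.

Equal flux requires L_J/d_J² = L_Y/d_Y², so d_J/d_Y = √(L_J/L_Y)
= √(0.125) = 0.3536.

0.354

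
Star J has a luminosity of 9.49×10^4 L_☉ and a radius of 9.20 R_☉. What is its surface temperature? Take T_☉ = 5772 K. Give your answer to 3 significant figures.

3.34×10^4 K

T/T_☉ = (L/L_☉)^(1/4) / (R/R_☉)^(1/2)
T = 5772 × (9.49×10^4)^(1/4) / √(9.20) = 5772 × 17.55 / 3.033 = 3.340×10^4 K.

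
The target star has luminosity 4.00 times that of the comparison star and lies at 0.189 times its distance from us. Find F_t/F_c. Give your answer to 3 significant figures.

F = L/(4πd²), so F_t/F_c = (L_t/L_c) / (d_t/d_c)²
= 4.00 / (0.189)² = 4.00 / 0.03572 = 112.0.

112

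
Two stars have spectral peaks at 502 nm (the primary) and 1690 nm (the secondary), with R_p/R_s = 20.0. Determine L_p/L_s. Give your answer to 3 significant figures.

5.14×10^4

Wien's law gives T ∝ 1/λ_max, so T_p/T_s = λ_s/λ_p = 1690/502 = 3.367.
Then L ∝ R²T⁴ gives L_p/L_s = (20.0)² × (3.367)⁴ = 400.0 × 128.4 = 5.138×10^4.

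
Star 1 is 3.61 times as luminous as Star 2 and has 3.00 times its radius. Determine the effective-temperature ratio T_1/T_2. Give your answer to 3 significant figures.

0.796

L ∝ R²T⁴ gives T ∝ (L/R²)^(1/4), so
T_1/T_2 = (3.61 / 3.00²)^(1/4) = (0.4011)^(1/4) = 0.7958.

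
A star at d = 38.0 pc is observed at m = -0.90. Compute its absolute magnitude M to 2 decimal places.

M = m − 5 log₁₀(d/10 pc) = -0.90 − 5 log₁₀(38.0/10)
  = -0.90 − 5 × 0.580 = -0.90 − 2.90 = -3.80.

-3.80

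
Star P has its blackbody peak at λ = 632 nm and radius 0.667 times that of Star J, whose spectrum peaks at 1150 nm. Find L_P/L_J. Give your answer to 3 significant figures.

Wien's law gives T ∝ 1/λ_max, so T_P/T_J = λ_J/λ_P = 1150/632 = 1.820.
Then L ∝ R²T⁴ gives L_P/L_J = (0.667)² × (1.820)⁴ = 0.4449 × 10.96 = 4.877.

4.88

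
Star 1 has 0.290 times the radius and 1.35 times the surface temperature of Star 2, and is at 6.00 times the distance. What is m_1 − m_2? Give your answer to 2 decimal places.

5.28

L_1/L_2 = (0.290)²(1.35)⁴ = 0.2793.
F_1/F_2 = (L_1/L_2)/(d_1/d_2)² = 0.2793/36.00 = 0.007759.
m_1 − m_2 = −2.5 log₁₀(0.007759) = 5.28.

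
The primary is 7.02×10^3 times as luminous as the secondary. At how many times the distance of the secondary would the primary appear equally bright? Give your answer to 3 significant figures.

Equal flux requires L_p/d_p² = L_s/d_s², so d_p/d_s = √(L_p/L_s)
= √(7.02×10^3) = 83.79.

83.8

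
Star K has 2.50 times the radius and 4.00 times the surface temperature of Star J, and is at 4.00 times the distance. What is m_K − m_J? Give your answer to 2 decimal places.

-5.00

L_K/L_J = (2.50)²(4.00)⁴ = 1600.
F_K/F_J = (L_K/L_J)/(d_K/d_J)² = 1600/16.00 = 100.0.
m_K − m_J = −2.5 log₁₀(100.0) = -5.00.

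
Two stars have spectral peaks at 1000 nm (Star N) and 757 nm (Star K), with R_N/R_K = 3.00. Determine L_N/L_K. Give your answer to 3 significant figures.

Wien's law gives T ∝ 1/λ_max, so T_N/T_K = λ_K/λ_N = 757/1000 = 0.7570.
Then L ∝ R²T⁴ gives L_N/L_K = (3.00)² × (0.7570)⁴ = 9.000 × 0.3284 = 2.955.

2.96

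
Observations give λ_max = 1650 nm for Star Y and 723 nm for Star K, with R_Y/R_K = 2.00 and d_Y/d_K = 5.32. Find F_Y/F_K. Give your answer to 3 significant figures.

Wien's law: T_Y/T_K = λ_K/λ_Y = 723/1650 = 0.4382.
L_Y/L_K = (R_Y/R_K)²(T_Y/T_K)⁴ = (2.00)²(0.4382)⁴ = 0.1475.
F_Y/F_K = (L_Y/L_K)/(d_Y/d_K)² = 0.1475/(5.32)² = 0.005210.

0.00521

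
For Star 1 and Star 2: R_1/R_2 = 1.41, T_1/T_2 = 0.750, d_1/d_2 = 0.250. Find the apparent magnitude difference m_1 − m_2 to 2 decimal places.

-2.51

L_1/L_2 = (1.41)²(0.750)⁴ = 0.6290.
F_1/F_2 = (L_1/L_2)/(d_1/d_2)² = 0.6290/0.06250 = 10.06.
m_1 − m_2 = −2.5 log₁₀(10.06) = -2.51.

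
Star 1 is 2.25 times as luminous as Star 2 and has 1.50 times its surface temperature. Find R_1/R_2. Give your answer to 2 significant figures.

0.67

L ∝ R²T⁴ gives R ∝ √L / T², so
R_1/R_2 = √(2.25) / (1.50)² = 1.500 / 2.250 = 0.6667.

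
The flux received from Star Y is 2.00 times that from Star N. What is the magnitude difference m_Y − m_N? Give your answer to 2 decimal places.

m_Y − m_N = −2.5 log₁₀(F_Y/F_N) = −2.5 log₁₀(2.00) = −2.5 × (0.301) = -0.753.

-0.75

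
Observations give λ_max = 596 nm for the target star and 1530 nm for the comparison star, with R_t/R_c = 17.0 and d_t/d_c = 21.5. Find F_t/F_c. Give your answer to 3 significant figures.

27.2

Wien's law: T_t/T_c = λ_c/λ_t = 1530/596 = 2.567.
L_t/L_c = (R_t/R_c)²(T_t/T_c)⁴ = (17.0)²(2.567)⁴ = 1.255×10^4.
F_t/F_c = (L_t/L_c)/(d_t/d_c)² = 1.255×10^4/(21.5)² = 27.15.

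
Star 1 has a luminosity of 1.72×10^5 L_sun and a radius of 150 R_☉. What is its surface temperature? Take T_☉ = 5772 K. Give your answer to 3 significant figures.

T/T_☉ = (L/L_☉)^(1/4) / (R/R_☉)^(1/2)
T = 5772 × (1.72×10^5)^(1/4) / √(150) = 5772 × 20.36 / 12.25 = 9598 K.

9.60×10^3 K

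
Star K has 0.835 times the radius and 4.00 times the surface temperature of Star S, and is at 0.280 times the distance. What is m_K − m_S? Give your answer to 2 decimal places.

L_K/L_S = (0.835)²(4.00)⁴ = 178.5.
F_K/F_S = (L_K/L_S)/(d_K/d_S)² = 178.5/0.07840 = 2277.
m_K − m_S = −2.5 log₁₀(2277) = -8.39.

-8.39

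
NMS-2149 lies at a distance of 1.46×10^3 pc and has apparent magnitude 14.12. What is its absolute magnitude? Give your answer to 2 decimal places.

3.30

M = m − 5 log₁₀(d/10 pc) = 14.12 − 5 log₁₀(1.46×10^3/10)
  = 14.12 − 5 × 2.164 = 14.12 − 10.82 = 3.30.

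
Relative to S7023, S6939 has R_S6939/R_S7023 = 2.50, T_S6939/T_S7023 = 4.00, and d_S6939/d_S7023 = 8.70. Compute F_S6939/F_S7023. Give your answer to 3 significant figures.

21.1

L_S6939/L_S7023 = (R_S6939/R_S7023)²(T_S6939/T_S7023)⁴ = (2.50)² × (4.00)⁴ = 1600.
F_S6939/F_S7023 = (L_S6939/L_S7023)/(d_S6939/d_S7023)² = 1600 / (8.70)² = 21.14.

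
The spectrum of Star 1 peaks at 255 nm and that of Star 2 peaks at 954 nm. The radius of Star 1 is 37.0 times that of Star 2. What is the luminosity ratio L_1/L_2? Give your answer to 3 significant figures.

Wien's law gives T ∝ 1/λ_max, so T_1/T_2 = λ_2/λ_1 = 954/255 = 3.741.
Then L ∝ R²T⁴ gives L_1/L_2 = (37.0)² × (3.741)⁴ = 1369 × 195.9 = 2.682×10^5.

2.68×10^5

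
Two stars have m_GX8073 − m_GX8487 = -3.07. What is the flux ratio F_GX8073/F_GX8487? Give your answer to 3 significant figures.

16.9

F_GX8073/F_GX8487 = 10^(−(m_GX8073 − m_GX8487)/2.5) = 10^(3.07/2.5) = 10^1.228 = 16.90.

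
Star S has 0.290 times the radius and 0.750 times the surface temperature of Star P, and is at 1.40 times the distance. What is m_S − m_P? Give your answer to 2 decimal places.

L_S/L_P = (0.290)²(0.750)⁴ = 0.02661.
F_S/F_P = (L_S/L_P)/(d_S/d_P)² = 0.02661/1.960 = 0.01358.
m_S − m_P = −2.5 log₁₀(0.01358) = 4.67.

4.67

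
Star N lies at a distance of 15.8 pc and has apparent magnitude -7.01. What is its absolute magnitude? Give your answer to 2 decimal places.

M = m − 5 log₁₀(d/10 pc) = -7.01 − 5 log₁₀(15.8/10)
  = -7.01 − 5 × 0.199 = -7.01 − 0.99 = -8.00.

-8.00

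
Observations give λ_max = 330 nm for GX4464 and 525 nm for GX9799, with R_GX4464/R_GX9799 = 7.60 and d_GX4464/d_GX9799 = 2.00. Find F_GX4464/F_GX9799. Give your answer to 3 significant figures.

92.5

Wien's law: T_GX4464/T_GX9799 = λ_GX9799/λ_GX4464 = 525/330 = 1.591.
L_GX4464/L_GX9799 = (R_GX4464/R_GX9799)²(T_GX4464/T_GX9799)⁴ = (7.60)²(1.591)⁴ = 370.0.
F_GX4464/F_GX9799 = (L_GX4464/L_GX9799)/(d_GX4464/d_GX9799)² = 370.0/(2.00)² = 92.50.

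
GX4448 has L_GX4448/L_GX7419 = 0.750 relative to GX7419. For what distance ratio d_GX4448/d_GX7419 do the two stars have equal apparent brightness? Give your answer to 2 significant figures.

Equal flux requires L_GX4448/d_GX4448² = L_GX7419/d_GX7419², so d_GX4448/d_GX7419 = √(L_GX4448/L_GX7419)
= √(0.750) = 0.8660.

0.87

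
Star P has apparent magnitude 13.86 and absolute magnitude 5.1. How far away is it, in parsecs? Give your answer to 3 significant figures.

m − M = 5 log₁₀(d/10 pc)
13.86 − (5.1) = 8.76 = 5 log₁₀(d/10)
d = 10 × 10^(8.76/5) = 10 × 10^1.752 = 564.9 pc.

565 pc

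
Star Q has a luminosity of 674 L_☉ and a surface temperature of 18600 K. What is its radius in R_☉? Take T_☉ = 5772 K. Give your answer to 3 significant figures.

R/R_☉ = √(L/L_☉) / (T/T_☉)² = √(674) / (3.222)²
       = 25.96 / 10.38 = 2.500.

2.50 R_☉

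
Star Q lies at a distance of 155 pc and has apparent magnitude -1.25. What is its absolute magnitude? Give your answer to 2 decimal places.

M = m − 5 log₁₀(d/10 pc) = -1.25 − 5 log₁₀(155/10)
  = -1.25 − 5 × 1.190 = -1.25 − 5.95 = -7.20.

-7.20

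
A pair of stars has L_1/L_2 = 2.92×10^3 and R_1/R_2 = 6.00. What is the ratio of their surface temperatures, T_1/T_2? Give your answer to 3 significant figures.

3.00

L ∝ R²T⁴ gives T ∝ (L/R²)^(1/4), so
T_1/T_2 = (2.92×10^3 / 6.00²)^(1/4) = (81.11)^(1/4) = 3.001.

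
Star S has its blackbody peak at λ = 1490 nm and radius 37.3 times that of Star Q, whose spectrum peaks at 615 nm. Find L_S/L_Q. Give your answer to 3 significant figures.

40.4

Wien's law gives T ∝ 1/λ_max, so T_S/T_Q = λ_Q/λ_S = 615/1490 = 0.4128.
Then L ∝ R²T⁴ gives L_S/L_Q = (37.3)² × (0.4128)⁴ = 1391 × 0.02902 = 40.38.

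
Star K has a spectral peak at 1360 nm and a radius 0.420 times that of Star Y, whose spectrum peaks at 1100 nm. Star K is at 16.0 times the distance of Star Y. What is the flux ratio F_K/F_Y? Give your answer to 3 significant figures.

2.95×10^-4

Wien's law: T_K/T_Y = λ_Y/λ_K = 1100/1360 = 0.8088.
L_K/L_Y = (R_K/R_Y)²(T_K/T_Y)⁴ = (0.420)²(0.8088)⁴ = 0.07549.
F_K/F_Y = (L_K/L_Y)/(d_K/d_Y)² = 0.07549/(16.0)² = 2.949×10^-4.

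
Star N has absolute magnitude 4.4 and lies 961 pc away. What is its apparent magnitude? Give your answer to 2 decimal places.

14.31

m = M + 5 log₁₀(d/10 pc) = 4.4 + 5 log₁₀(961/10)
  = 4.4 + 5 × 1.983 = 4.4 + 9.91 = 14.31.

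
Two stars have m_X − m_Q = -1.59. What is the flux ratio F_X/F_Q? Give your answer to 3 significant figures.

F_X/F_Q = 10^(−(m_X − m_Q)/2.5) = 10^(1.59/2.5) = 10^0.636 = 4.325.

4.33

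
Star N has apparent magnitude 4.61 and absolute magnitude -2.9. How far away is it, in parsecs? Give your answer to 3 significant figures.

318 pc

m − M = 5 log₁₀(d/10 pc)
4.61 − (-2.9) = 7.51 = 5 log₁₀(d/10)
d = 10 × 10^(7.51/5) = 10 × 10^1.502 = 317.7 pc.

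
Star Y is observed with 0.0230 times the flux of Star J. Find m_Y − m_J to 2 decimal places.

4.10

m_Y − m_J = −2.5 log₁₀(F_Y/F_J) = −2.5 log₁₀(0.0230) = −2.5 × (-1.638) = 4.096.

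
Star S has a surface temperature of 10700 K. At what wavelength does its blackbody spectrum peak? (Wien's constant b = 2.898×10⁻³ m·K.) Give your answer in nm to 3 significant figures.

λ_max = b/T = 2.898×10⁻³ / 10700 = 2.71×10^-7 m = 270.8 nm.

271 nm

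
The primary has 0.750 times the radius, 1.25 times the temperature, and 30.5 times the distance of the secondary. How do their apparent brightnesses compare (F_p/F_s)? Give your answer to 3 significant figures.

0.00148

L_p/L_s = (R_p/R_s)²(T_p/T_s)⁴ = (0.750)² × (1.25)⁴ = 1.373.
F_p/F_s = (L_p/L_s)/(d_p/d_s)² = 1.373 / (30.5)² = 0.001476.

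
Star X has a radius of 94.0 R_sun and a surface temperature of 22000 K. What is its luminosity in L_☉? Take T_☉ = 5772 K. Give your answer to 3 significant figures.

1.86×10^6 L_☉

L/L_☉ = (R/R_☉)² (T/T_☉)⁴ = (94.0)² × (22000/5772)⁴
       = 8836 × (3.812)⁴ = 8836 × 211.1 = 1.865×10^6.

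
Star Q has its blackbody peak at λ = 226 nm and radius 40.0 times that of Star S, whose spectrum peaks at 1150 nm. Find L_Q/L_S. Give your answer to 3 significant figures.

1.07×10^6

Wien's law gives T ∝ 1/λ_max, so T_Q/T_S = λ_S/λ_Q = 1150/226 = 5.088.
Then L ∝ R²T⁴ gives L_Q/L_S = (40.0)² × (5.088)⁴ = 1600 × 670.4 = 1.073×10^6.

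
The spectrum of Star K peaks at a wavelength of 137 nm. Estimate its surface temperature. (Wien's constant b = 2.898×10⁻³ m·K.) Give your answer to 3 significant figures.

2.12×10^4 K

T = b/λ_max = 2.898×10⁻³ / (137×10⁻⁹) = 2.115×10^4 K.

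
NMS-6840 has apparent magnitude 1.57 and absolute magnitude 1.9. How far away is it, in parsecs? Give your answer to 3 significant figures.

m − M = 5 log₁₀(d/10 pc)
1.57 − (1.9) = -0.33 = 5 log₁₀(d/10)
d = 10 × 10^(-0.33/5) = 10 × 10^-0.066 = 8.590 pc.

8.59 pc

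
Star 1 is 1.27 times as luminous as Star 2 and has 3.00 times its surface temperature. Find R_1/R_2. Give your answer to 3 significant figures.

L ∝ R²T⁴ gives R ∝ √L / T², so
R_1/R_2 = √(1.27) / (3.00)² = 1.127 / 9.000 = 0.1252.

0.125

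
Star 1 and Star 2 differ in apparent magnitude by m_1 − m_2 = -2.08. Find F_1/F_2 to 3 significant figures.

F_1/F_2 = 10^(−(m_1 − m_2)/2.5) = 10^(2.08/2.5) = 10^0.832 = 6.792.

6.79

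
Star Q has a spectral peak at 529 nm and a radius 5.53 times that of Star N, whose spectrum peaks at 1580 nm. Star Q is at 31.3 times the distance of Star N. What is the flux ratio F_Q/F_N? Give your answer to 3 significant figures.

2.48

Wien's law: T_Q/T_N = λ_N/λ_Q = 1580/529 = 2.987.
L_Q/L_N = (R_Q/R_N)²(T_Q/T_N)⁴ = (5.53)²(2.987)⁴ = 2434.
F_Q/F_N = (L_Q/L_N)/(d_Q/d_N)² = 2434/(31.3)² = 2.484.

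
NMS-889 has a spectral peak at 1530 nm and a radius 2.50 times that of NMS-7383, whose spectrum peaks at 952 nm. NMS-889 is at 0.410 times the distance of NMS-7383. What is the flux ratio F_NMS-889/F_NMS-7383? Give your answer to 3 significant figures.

Wien's law: T_NMS-889/T_NMS-7383 = λ_NMS-7383/λ_NMS-889 = 952/1530 = 0.6222.
L_NMS-889/L_NMS-7383 = (R_NMS-889/R_NMS-7383)²(T_NMS-889/T_NMS-7383)⁴ = (2.50)²(0.6222)⁴ = 0.9368.
F_NMS-889/F_NMS-7383 = (L_NMS-889/L_NMS-7383)/(d_NMS-889/d_NMS-7383)² = 0.9368/(0.410)² = 5.573.

5.57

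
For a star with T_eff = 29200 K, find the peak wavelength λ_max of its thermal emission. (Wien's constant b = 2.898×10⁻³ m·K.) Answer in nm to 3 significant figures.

99.2 nm

λ_max = b/T = 2.898×10⁻³ / 29200 = 9.92×10^-8 m = 99.25 nm.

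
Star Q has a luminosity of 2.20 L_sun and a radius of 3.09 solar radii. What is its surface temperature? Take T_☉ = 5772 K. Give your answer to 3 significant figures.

T/T_☉ = (L/L_☉)^(1/4) / (R/R_☉)^(1/2)
T = 5772 × (2.20)^(1/4) / √(3.09) = 5772 × 1.218 / 1.758 = 3999 K.

4.00×10^3 K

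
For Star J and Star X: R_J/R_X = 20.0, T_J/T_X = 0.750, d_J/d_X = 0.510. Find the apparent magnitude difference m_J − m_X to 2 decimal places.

-6.72

L_J/L_X = (20.0)²(0.750)⁴ = 126.6.
F_J/F_X = (L_J/L_X)/(d_J/d_X)² = 126.6/0.2601 = 486.6.
m_J − m_X = −2.5 log₁₀(486.6) = -6.72.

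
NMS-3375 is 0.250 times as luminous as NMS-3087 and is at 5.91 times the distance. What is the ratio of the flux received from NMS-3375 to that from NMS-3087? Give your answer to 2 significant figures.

F = L/(4πd²), so F_NMS-3375/F_NMS-3087 = (L_NMS-3375/L_NMS-3087) / (d_NMS-3375/d_NMS-3087)²
= 0.250 / (5.91)² = 0.250 / 34.93 = 0.007158.

0.0072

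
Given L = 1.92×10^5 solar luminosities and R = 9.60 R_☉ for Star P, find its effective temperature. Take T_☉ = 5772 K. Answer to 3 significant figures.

T/T_☉ = (L/L_☉)^(1/4) / (R/R_☉)^(1/2)
T = 5772 × (1.92×10^5)^(1/4) / √(9.60) = 5772 × 20.93 / 3.098 = 3.900×10^4 K.

3.90×10^4 K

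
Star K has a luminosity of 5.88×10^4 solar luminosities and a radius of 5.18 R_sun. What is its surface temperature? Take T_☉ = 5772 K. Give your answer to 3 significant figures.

T/T_☉ = (L/L_☉)^(1/4) / (R/R_☉)^(1/2)
T = 5772 × (5.88×10^4)^(1/4) / √(5.18) = 5772 × 15.57 / 2.276 = 3.949×10^4 K.

3.95×10^4 K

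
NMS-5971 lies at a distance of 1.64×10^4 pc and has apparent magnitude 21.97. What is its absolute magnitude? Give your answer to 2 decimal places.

M = m − 5 log₁₀(d/10 pc) = 21.97 − 5 log₁₀(1.64×10^4/10)
  = 21.97 − 5 × 3.215 = 21.97 − 16.07 = 5.90.

5.90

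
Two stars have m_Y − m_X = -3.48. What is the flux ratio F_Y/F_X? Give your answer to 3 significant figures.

F_Y/F_X = 10^(−(m_Y − m_X)/2.5) = 10^(3.48/2.5) = 10^1.392 = 24.66.

24.7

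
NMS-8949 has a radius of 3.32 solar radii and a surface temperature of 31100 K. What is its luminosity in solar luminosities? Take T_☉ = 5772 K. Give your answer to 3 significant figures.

L/L_☉ = (R/R_☉)² (T/T_☉)⁴ = (3.32)² × (31100/5772)⁴
       = 11.02 × (5.388)⁴ = 11.02 × 842.8 = 9290.

9.29×10^3 solar luminosities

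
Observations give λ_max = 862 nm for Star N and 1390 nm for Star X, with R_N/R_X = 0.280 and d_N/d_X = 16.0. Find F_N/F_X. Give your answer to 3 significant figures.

Wien's law: T_N/T_X = λ_X/λ_N = 1390/862 = 1.613.
L_N/L_X = (R_N/R_X)²(T_N/T_X)⁴ = (0.280)²(1.613)⁴ = 0.5301.
F_N/F_X = (L_N/L_X)/(d_N/d_X)² = 0.5301/(16.0)² = 0.002071.

0.00207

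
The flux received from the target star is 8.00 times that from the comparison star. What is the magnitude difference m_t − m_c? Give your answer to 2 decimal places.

-2.26

m_t − m_c = −2.5 log₁₀(F_t/F_c) = −2.5 log₁₀(8.00) = −2.5 × (0.903) = -2.258.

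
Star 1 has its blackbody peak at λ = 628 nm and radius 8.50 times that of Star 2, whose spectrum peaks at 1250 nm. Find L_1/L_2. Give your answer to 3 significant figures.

Wien's law gives T ∝ 1/λ_max, so T_1/T_2 = λ_2/λ_1 = 1250/628 = 1.990.
Then L ∝ R²T⁴ gives L_1/L_2 = (8.50)² × (1.990)⁴ = 72.25 × 15.70 = 1134.

1.13×10^3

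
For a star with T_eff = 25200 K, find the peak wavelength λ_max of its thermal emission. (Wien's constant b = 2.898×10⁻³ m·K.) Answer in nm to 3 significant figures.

115 nm

λ_max = b/T = 2.898×10⁻³ / 25200 = 1.15×10^-7 m = 115.0 nm.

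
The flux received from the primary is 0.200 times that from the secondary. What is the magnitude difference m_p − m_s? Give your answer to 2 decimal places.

1.75

m_p − m_s = −2.5 log₁₀(F_p/F_s) = −2.5 log₁₀(0.200) = −2.5 × (-0.699) = 1.747.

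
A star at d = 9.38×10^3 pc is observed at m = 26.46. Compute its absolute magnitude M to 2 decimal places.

11.60

M = m − 5 log₁₀(d/10 pc) = 26.46 − 5 log₁₀(9.38×10^3/10)
  = 26.46 − 5 × 2.972 = 26.46 − 14.86 = 11.60.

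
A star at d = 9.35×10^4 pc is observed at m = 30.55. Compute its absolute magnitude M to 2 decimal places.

M = m − 5 log₁₀(d/10 pc) = 30.55 − 5 log₁₀(9.35×10^4/10)
  = 30.55 − 5 × 3.971 = 30.55 − 19.85 = 10.70.

10.70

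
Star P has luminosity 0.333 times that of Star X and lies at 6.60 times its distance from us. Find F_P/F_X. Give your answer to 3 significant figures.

0.00764

F = L/(4πd²), so F_P/F_X = (L_P/L_X) / (d_P/d_X)²
= 0.333 / (6.60)² = 0.333 / 43.56 = 0.007645.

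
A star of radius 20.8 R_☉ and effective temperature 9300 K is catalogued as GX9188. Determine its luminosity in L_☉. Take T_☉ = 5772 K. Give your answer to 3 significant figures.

2.92×10^3 L_☉

L/L_☉ = (R/R_☉)² (T/T_☉)⁴ = (20.8)² × (9300/5772)⁴
       = 432.6 × (1.611)⁴ = 432.6 × 6.739 = 2916.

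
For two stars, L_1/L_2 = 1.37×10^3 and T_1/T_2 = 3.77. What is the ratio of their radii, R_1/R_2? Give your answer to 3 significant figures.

2.60

L ∝ R²T⁴ gives R ∝ √L / T², so
R_1/R_2 = √(1.37×10^3) / (3.77)² = 37.01 / 14.21 = 2.604.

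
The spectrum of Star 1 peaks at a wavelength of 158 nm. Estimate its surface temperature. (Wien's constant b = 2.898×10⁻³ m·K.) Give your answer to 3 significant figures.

1.83×10^4 K

T = b/λ_max = 2.898×10⁻³ / (158×10⁻⁹) = 1.834×10^4 K.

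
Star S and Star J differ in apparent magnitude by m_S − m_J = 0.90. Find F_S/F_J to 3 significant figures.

F_S/F_J = 10^(−(m_S − m_J)/2.5) = 10^(-0.90/2.5) = 10^-0.360 = 0.4365.

0.437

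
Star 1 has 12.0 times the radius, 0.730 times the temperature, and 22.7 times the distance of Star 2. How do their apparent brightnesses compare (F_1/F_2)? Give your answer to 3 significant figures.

0.0794

L_1/L_2 = (R_1/R_2)²(T_1/T_2)⁴ = (12.0)² × (0.730)⁴ = 40.89.
F_1/F_2 = (L_1/L_2)/(d_1/d_2)² = 40.89 / (22.7)² = 0.07936.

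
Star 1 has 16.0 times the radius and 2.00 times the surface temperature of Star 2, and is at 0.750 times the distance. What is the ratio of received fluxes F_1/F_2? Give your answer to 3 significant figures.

L_1/L_2 = (R_1/R_2)²(T_1/T_2)⁴ = (16.0)² × (2.00)⁴ = 4096.
F_1/F_2 = (L_1/L_2)/(d_1/d_2)² = 4096 / (0.750)² = 7282.

7.28×10^3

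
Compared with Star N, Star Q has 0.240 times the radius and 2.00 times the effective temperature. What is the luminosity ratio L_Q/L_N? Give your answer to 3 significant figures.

From the Stefan–Boltzmann law, L ∝ R²T⁴, so
L_Q/L_N = (R_Q/R_N)² (T_Q/T_N)⁴ = (0.240)² × (2.00)⁴ = 0.05760 × 16.00 = 0.9216.

0.922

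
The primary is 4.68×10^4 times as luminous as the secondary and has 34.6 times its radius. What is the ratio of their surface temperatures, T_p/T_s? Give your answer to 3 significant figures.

2.50

L ∝ R²T⁴ gives T ∝ (L/R²)^(1/4), so
T_p/T_s = (4.68×10^4 / 34.6²)^(1/4) = (39.09)^(1/4) = 2.500.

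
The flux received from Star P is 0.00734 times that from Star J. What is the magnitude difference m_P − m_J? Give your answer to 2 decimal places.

5.34

m_P − m_J = −2.5 log₁₀(F_P/F_J) = −2.5 log₁₀(0.00734) = −2.5 × (-2.134) = 5.336.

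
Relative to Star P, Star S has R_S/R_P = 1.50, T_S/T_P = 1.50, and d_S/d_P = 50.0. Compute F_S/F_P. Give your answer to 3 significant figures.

0.00456

L_S/L_P = (R_S/R_P)²(T_S/T_P)⁴ = (1.50)² × (1.50)⁴ = 11.39.
F_S/F_P = (L_S/L_P)/(d_S/d_P)² = 11.39 / (50.0)² = 0.004556.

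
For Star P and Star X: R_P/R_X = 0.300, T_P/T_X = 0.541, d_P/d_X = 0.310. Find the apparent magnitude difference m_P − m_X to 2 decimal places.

L_P/L_X = (0.300)²(0.541)⁴ = 0.007710.
F_P/F_X = (L_P/L_X)/(d_P/d_X)² = 0.007710/0.09610 = 0.08022.
m_P − m_X = −2.5 log₁₀(0.08022) = 2.74.

2.74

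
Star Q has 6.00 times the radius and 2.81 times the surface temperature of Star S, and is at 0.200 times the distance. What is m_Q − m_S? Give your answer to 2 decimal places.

-11.87

L_Q/L_S = (6.00)²(2.81)⁴ = 2245.
F_Q/F_S = (L_Q/L_S)/(d_Q/d_S)² = 2245/0.04000 = 5.611×10^4.
m_Q − m_S = −2.5 log₁₀(5.611×10^4) = -11.87.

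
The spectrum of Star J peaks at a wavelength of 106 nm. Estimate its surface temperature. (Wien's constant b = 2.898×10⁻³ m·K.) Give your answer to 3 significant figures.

2.73×10^4 K

T = b/λ_max = 2.898×10⁻³ / (106×10⁻⁹) = 2.734×10^4 K.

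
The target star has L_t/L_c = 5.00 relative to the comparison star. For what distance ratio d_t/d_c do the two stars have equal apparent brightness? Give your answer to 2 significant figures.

2.2

Equal flux requires L_t/d_t² = L_c/d_c², so d_t/d_c = √(L_t/L_c)
= √(5.00) = 2.236.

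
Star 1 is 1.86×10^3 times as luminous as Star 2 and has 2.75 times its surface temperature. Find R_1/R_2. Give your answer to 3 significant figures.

L ∝ R²T⁴ gives R ∝ √L / T², so
R_1/R_2 = √(1.86×10^3) / (2.75)² = 43.13 / 7.562 = 5.703.

5.70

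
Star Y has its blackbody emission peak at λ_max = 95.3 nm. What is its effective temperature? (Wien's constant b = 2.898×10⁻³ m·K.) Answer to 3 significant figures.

3.04×10^4 K

T = b/λ_max = 2.898×10⁻³ / (95.3×10⁻⁹) = 3.041×10^4 K.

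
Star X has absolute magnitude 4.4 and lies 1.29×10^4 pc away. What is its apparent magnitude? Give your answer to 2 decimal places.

m = M + 5 log₁₀(d/10 pc) = 4.4 + 5 log₁₀(1.29×10^4/10)
  = 4.4 + 5 × 3.111 = 4.4 + 15.55 = 19.95.

19.95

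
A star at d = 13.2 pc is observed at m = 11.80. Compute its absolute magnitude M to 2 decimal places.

M = m − 5 log₁₀(d/10 pc) = 11.80 − 5 log₁₀(13.2/10)
  = 11.80 − 5 × 0.121 = 11.80 − 0.60 = 11.20.

11.20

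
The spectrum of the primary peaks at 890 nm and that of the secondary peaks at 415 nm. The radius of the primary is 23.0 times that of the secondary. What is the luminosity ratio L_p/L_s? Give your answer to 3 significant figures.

25.0

Wien's law gives T ∝ 1/λ_max, so T_p/T_s = λ_s/λ_p = 415/890 = 0.4663.
Then L ∝ R²T⁴ gives L_p/L_s = (23.0)² × (0.4663)⁴ = 529.0 × 0.04728 = 25.01.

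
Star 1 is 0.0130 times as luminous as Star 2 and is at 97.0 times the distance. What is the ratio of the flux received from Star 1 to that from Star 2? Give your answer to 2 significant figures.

1.4×10^-6

F = L/(4πd²), so F_1/F_2 = (L_1/L_2) / (d_1/d_2)²
= 0.0130 / (97.0)² = 0.0130 / 9409 = 1.382×10^-6.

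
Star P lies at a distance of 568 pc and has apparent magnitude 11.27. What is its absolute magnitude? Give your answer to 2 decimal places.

2.50

M = m − 5 log₁₀(d/10 pc) = 11.27 − 5 log₁₀(568/10)
  = 11.27 − 5 × 1.754 = 11.27 − 8.77 = 2.50.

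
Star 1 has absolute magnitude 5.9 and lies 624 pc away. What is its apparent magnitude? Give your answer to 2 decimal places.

14.88

m = M + 5 log₁₀(d/10 pc) = 5.9 + 5 log₁₀(624/10)
  = 5.9 + 5 × 1.795 = 5.9 + 8.98 = 14.88.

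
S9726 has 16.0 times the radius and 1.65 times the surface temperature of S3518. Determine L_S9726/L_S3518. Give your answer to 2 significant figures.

1.9×10^3

From the Stefan–Boltzmann law, L ∝ R²T⁴, so
L_S9726/L_S3518 = (R_S9726/R_S3518)² (T_S9726/T_S3518)⁴ = (16.0)² × (1.65)⁴ = 256.0 × 7.412 = 1897.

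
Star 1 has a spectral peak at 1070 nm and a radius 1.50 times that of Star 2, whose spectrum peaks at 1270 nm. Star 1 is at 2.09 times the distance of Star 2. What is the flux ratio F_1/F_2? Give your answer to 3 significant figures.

1.02

Wien's law: T_1/T_2 = λ_2/λ_1 = 1270/1070 = 1.187.
L_1/L_2 = (R_1/R_2)²(T_1/T_2)⁴ = (1.50)²(1.187)⁴ = 4.465.
F_1/F_2 = (L_1/L_2)/(d_1/d_2)² = 4.465/(2.09)² = 1.022.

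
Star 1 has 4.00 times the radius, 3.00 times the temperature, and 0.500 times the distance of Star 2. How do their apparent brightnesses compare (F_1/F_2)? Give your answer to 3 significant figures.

L_1/L_2 = (R_1/R_2)²(T_1/T_2)⁴ = (4.00)² × (3.00)⁴ = 1296.
F_1/F_2 = (L_1/L_2)/(d_1/d_2)² = 1296 / (0.500)² = 5184.

5.18×10^3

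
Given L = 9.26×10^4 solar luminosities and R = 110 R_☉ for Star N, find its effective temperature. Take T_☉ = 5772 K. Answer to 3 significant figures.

9.60×10^3 K

T/T_☉ = (L/L_☉)^(1/4) / (R/R_☉)^(1/2)
T = 5772 × (9.26×10^4)^(1/4) / √(110) = 5772 × 17.44 / 10.49 = 9600 K.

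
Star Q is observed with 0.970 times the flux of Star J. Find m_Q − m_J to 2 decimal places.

0.03

m_Q − m_J = −2.5 log₁₀(F_Q/F_J) = −2.5 log₁₀(0.970) = −2.5 × (-0.013) = 0.033.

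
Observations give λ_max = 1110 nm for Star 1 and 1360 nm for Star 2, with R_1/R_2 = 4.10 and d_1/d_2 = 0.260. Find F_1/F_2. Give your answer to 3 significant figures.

Wien's law: T_1/T_2 = λ_2/λ_1 = 1360/1110 = 1.225.
L_1/L_2 = (R_1/R_2)²(T_1/T_2)⁴ = (4.10)²(1.225)⁴ = 37.88.
F_1/F_2 = (L_1/L_2)/(d_1/d_2)² = 37.88/(0.260)² = 560.4.

560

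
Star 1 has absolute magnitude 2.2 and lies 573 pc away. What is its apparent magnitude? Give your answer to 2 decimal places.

10.99

m = M + 5 log₁₀(d/10 pc) = 2.2 + 5 log₁₀(573/10)
  = 2.2 + 5 × 1.758 = 2.2 + 8.79 = 10.99.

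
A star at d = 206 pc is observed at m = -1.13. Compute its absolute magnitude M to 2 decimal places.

-7.70

M = m − 5 log₁₀(d/10 pc) = -1.13 − 5 log₁₀(206/10)
  = -1.13 − 5 × 1.314 = -1.13 − 6.57 = -7.70.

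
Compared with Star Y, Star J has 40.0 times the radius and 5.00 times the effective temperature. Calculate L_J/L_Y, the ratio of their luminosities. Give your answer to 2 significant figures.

1.0×10^6

From the Stefan–Boltzmann law, L ∝ R²T⁴, so
L_J/L_Y = (R_J/R_Y)² (T_J/T_Y)⁴ = (40.0)² × (5.00)⁴ = 1600 × 625.0 = 1.000×10^6.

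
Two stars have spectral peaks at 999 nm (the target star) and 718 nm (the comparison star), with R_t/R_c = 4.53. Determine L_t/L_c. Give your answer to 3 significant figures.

5.48

Wien's law gives T ∝ 1/λ_max, so T_t/T_c = λ_c/λ_t = 718/999 = 0.7187.
Then L ∝ R²T⁴ gives L_t/L_c = (4.53)² × (0.7187)⁴ = 20.52 × 0.2668 = 5.476.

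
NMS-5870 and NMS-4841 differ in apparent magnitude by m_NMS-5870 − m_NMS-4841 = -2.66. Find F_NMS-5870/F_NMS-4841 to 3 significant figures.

11.6

F_NMS-5870/F_NMS-4841 = 10^(−(m_NMS-5870 − m_NMS-4841)/2.5) = 10^(2.66/2.5) = 10^1.064 = 11.59.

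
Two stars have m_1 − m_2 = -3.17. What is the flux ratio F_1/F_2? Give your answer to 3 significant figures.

18.5

F_1/F_2 = 10^(−(m_1 − m_2)/2.5) = 10^(3.17/2.5) = 10^1.268 = 18.54.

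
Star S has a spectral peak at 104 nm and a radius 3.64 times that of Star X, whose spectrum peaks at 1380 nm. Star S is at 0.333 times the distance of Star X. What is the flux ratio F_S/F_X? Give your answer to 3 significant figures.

Wien's law: T_S/T_X = λ_X/λ_S = 1380/104 = 13.27.
L_S/L_X = (R_S/R_X)²(T_S/T_X)⁴ = (3.64)²(13.27)⁴ = 4.108×10^5.
F_S/F_X = (L_S/L_X)/(d_S/d_X)² = 4.108×10^5/(0.333)² = 3.704×10^6.

3.70×10^6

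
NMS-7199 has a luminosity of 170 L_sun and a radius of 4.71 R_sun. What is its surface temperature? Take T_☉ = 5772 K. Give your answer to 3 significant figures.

9.60×10^3 K

T/T_☉ = (L/L_☉)^(1/4) / (R/R_☉)^(1/2)
T = 5772 × (170)^(1/4) / √(4.71) = 5772 × 3.611 / 2.170 = 9603 K.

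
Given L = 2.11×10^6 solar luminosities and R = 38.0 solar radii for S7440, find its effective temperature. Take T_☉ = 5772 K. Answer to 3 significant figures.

3.57×10^4 K

T/T_☉ = (L/L_☉)^(1/4) / (R/R_☉)^(1/2)
T = 5772 × (2.11×10^6)^(1/4) / √(38.0) = 5772 × 38.11 / 6.164 = 3.569×10^4 K.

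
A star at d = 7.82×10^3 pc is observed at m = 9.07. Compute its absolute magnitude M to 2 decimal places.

-5.40

M = m − 5 log₁₀(d/10 pc) = 9.07 − 5 log₁₀(7.82×10^3/10)
  = 9.07 − 5 × 2.893 = 9.07 − 14.47 = -5.40.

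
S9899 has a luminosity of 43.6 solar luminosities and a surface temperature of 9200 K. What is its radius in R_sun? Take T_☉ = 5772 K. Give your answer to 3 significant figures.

2.60 R_sun

R/R_☉ = √(L/L_☉) / (T/T_☉)² = √(43.6) / (1.594)²
       = 6.603 / 2.541 = 2.599.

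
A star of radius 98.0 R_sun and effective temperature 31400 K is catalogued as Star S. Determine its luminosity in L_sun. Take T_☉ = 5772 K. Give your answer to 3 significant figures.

L/L_☉ = (R/R_☉)² (T/T_☉)⁴ = (98.0)² × (31400/5772)⁴
       = 9604 × (5.440)⁴ = 9604 × 875.8 = 8.411×10^6.

8.41×10^6 L_sun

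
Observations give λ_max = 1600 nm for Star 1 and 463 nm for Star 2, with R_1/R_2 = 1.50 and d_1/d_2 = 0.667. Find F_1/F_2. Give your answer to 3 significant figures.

0.0355

Wien's law: T_1/T_2 = λ_2/λ_1 = 463/1600 = 0.2894.
L_1/L_2 = (R_1/R_2)²(T_1/T_2)⁴ = (1.50)²(0.2894)⁴ = 0.01578.
F_1/F_2 = (L_1/L_2)/(d_1/d_2)² = 0.01578/(0.667)² = 0.03546.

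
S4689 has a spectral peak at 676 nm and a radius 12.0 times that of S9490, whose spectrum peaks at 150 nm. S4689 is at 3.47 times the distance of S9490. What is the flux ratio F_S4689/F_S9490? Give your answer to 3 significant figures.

Wien's law: T_S4689/T_S9490 = λ_S9490/λ_S4689 = 150/676 = 0.2219.
L_S4689/L_S9490 = (R_S4689/R_S9490)²(T_S4689/T_S9490)⁴ = (12.0)²(0.2219)⁴ = 0.3491.
F_S4689/F_S9490 = (L_S4689/L_S9490)/(d_S4689/d_S9490)² = 0.3491/(3.47)² = 0.02899.

0.0290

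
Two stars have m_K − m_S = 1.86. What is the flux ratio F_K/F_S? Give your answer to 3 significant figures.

0.180

F_K/F_S = 10^(−(m_K − m_S)/2.5) = 10^(-1.86/2.5) = 10^-0.744 = 0.1803.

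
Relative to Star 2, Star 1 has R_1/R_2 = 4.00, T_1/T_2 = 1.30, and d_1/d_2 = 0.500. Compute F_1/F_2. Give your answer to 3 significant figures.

183

L_1/L_2 = (R_1/R_2)²(T_1/T_2)⁴ = (4.00)² × (1.30)⁴ = 45.70.
F_1/F_2 = (L_1/L_2)/(d_1/d_2)² = 45.70 / (0.500)² = 182.8.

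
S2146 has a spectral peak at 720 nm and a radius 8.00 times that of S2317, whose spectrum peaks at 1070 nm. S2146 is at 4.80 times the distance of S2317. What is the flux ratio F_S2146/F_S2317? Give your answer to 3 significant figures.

Wien's law: T_S2146/T_S2317 = λ_S2317/λ_S2146 = 1070/720 = 1.486.
L_S2146/L_S2317 = (R_S2146/R_S2317)²(T_S2146/T_S2317)⁴ = (8.00)²(1.486)⁴ = 312.2.
F_S2146/F_S2317 = (L_S2146/L_S2317)/(d_S2146/d_S2317)² = 312.2/(4.80)² = 13.55.

13.5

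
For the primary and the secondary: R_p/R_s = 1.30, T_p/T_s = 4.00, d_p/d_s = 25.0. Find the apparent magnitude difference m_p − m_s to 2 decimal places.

L_p/L_s = (1.30)²(4.00)⁴ = 432.6.
F_p/F_s = (L_p/L_s)/(d_p/d_s)² = 432.6/625.0 = 0.6922.
m_p − m_s = −2.5 log₁₀(0.6922) = 0.40.

0.40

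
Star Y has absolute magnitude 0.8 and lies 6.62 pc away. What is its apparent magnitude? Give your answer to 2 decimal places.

m = M + 5 log₁₀(d/10 pc) = 0.8 + 5 log₁₀(6.62/10)
  = 0.8 + 5 × -0.179 = 0.8 + -0.90 = -0.10.

-0.10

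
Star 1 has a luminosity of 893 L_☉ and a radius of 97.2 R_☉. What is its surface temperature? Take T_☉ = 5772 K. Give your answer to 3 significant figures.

T/T_☉ = (L/L_☉)^(1/4) / (R/R_☉)^(1/2)
T = 5772 × (893)^(1/4) / √(97.2) = 5772 × 5.467 / 9.859 = 3200 K.

3.20×10^3 K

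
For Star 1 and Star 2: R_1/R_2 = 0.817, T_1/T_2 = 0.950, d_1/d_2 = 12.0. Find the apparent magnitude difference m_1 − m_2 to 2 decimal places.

L_1/L_2 = (0.817)²(0.950)⁴ = 0.5437.
F_1/F_2 = (L_1/L_2)/(d_1/d_2)² = 0.5437/144.0 = 0.003776.
m_1 − m_2 = −2.5 log₁₀(0.003776) = 6.06.

6.06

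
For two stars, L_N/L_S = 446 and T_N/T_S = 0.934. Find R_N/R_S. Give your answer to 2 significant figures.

L ∝ R²T⁴ gives R ∝ √L / T², so
R_N/R_S = √(446) / (0.934)² = 21.12 / 0.8724 = 24.21.

24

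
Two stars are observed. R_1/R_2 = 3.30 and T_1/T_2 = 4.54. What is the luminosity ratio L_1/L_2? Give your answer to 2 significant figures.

4.6×10^3

From the Stefan–Boltzmann law, L ∝ R²T⁴, so
L_1/L_2 = (R_1/R_2)² (T_1/T_2)⁴ = (3.30)² × (4.54)⁴ = 10.89 × 424.8 = 4626.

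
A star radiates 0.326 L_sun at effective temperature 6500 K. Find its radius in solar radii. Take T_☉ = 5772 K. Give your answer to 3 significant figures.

0.450 solar radii

R/R_☉ = √(L/L_☉) / (T/T_☉)² = √(0.326) / (1.126)²
       = 0.5710 / 1.268 = 0.4502.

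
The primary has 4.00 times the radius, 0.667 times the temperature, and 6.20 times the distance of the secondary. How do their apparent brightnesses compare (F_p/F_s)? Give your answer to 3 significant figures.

0.0824

L_p/L_s = (R_p/R_s)²(T_p/T_s)⁴ = (4.00)² × (0.667)⁴ = 3.167.
F_p/F_s = (L_p/L_s)/(d_p/d_s)² = 3.167 / (6.20)² = 0.08238.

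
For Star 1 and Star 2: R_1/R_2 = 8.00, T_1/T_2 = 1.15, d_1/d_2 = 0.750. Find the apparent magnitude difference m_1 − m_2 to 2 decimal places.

-5.75

L_1/L_2 = (8.00)²(1.15)⁴ = 111.9.
F_1/F_2 = (L_1/L_2)/(d_1/d_2)² = 111.9/0.5625 = 199.0.
m_1 − m_2 = −2.5 log₁₀(199.0) = -5.75.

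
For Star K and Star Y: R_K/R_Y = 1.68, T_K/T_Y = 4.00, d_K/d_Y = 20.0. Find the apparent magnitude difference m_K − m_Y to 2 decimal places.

-0.64

L_K/L_Y = (1.68)²(4.00)⁴ = 722.5.
F_K/F_Y = (L_K/L_Y)/(d_K/d_Y)² = 722.5/400.0 = 1.806.
m_K − m_Y = −2.5 log₁₀(1.806) = -0.64.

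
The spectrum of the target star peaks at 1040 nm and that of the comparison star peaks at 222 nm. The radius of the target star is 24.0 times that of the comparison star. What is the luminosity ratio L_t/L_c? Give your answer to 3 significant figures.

1.20

Wien's law gives T ∝ 1/λ_max, so T_t/T_c = λ_c/λ_t = 222/1040 = 0.2135.
Then L ∝ R²T⁴ gives L_t/L_c = (24.0)² × (0.2135)⁴ = 576.0 × 0.002076 = 1.196.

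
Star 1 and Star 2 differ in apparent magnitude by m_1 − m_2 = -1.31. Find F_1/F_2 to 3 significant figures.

F_1/F_2 = 10^(−(m_1 − m_2)/2.5) = 10^(1.31/2.5) = 10^0.524 = 3.342.

3.34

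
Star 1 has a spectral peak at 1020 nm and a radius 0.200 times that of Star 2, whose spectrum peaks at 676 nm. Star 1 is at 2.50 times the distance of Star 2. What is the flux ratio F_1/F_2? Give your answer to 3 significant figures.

0.00123

Wien's law: T_1/T_2 = λ_2/λ_1 = 676/1020 = 0.6627.
L_1/L_2 = (R_1/R_2)²(T_1/T_2)⁴ = (0.200)²(0.6627)⁴ = 0.007717.
F_1/F_2 = (L_1/L_2)/(d_1/d_2)² = 0.007717/(2.50)² = 0.001235.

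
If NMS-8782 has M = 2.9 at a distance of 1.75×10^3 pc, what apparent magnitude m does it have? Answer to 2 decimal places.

14.12

m = M + 5 log₁₀(d/10 pc) = 2.9 + 5 log₁₀(1.75×10^3/10)
  = 2.9 + 5 × 2.243 = 2.9 + 11.22 = 14.12.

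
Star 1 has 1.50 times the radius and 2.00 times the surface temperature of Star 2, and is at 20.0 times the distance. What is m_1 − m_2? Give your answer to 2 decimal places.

L_1/L_2 = (1.50)²(2.00)⁴ = 36.00.
F_1/F_2 = (L_1/L_2)/(d_1/d_2)² = 36.00/400.0 = 0.09000.
m_1 − m_2 = −2.5 log₁₀(0.09000) = 2.61.

2.61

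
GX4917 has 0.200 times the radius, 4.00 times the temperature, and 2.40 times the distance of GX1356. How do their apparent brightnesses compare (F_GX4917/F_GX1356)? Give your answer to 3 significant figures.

L_GX4917/L_GX1356 = (R_GX4917/R_GX1356)²(T_GX4917/T_GX1356)⁴ = (0.200)² × (4.00)⁴ = 10.24.
F_GX4917/F_GX1356 = (L_GX4917/L_GX1356)/(d_GX4917/d_GX1356)² = 10.24 / (2.40)² = 1.778.

1.78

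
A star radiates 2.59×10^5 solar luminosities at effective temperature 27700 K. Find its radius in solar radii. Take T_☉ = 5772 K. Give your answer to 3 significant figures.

22.1 solar radii

R/R_☉ = √(L/L_☉) / (T/T_☉)² = √(2.59×10^5) / (4.799)²
       = 508.9 / 23.03 = 22.10.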